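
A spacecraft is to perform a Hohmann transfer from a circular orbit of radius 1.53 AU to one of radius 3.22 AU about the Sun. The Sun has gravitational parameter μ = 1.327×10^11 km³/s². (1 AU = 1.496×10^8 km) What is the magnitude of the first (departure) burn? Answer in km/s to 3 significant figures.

Δv₁ = 3.96 km/s

In km: r₁ = 1.53 × 1.496×10^8 = 2.28888×10^8 km; r₂ = 3.22 × 1.496×10^8 = 4.81712×10^8 km.
The Hohmann ellipse has a_t = (r₁ + r₂)/2 = 3.553×10^8 km.
Circular speed at r = 2.28888×10^8 km: v_c = √(μ/r) = 24.078 km/s.
Transfer-orbit speed at the same r (vis-viva, a = a_t): v_t = √[μ(2/r − 1/a_t)] = 28.036 km/s.
Δv₁ = |v_t − v_c| = |28.036 − 24.078| = 3.958 km/s.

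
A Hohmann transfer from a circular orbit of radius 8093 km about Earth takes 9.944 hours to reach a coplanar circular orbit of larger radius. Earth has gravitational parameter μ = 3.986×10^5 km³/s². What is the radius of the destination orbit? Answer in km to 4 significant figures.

Transfer time t = 9.944 hours = 35798.4 s, and t = π√(a_t³/μ).
So a_t = (μ t²/π²)^(1/3) = (3.986×10^5 × (35798.4)² / π²)^(1/3) = 37267 km.
Since a_t = (r₁ + r₂)/2, r₂ = 2a_t − r₁ = 2×37267 − 8093 = 66441 km.

r₂ = 66440 km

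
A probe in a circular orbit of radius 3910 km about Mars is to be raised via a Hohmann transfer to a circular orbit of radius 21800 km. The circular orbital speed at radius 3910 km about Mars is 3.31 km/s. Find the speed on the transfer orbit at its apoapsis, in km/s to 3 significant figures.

v = 0.773 km/s

From the circular-orbit relation v² = μ/r at r = 3910 km: μ = v²r = (3.31)² × 3910 = 42838.4 km³/s².
The Hohmann ellipse has a_t = (r₁ + r₂)/2 = 12855 km.
At apoapsis, r = 21800 km.
Applying v² = μ(2/r − 1/a_t): v = 0.7731 km/s.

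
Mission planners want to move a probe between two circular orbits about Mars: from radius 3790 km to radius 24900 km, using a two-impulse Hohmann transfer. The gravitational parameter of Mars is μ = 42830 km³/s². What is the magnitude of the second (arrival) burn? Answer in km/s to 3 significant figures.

Δv₂ = 0.637 km/s

Transfer-ellipse semi-major axis a_t = (r₁ + r₂)/2 = (3790 + 24900)/2 = 14345 km.
Circular speed at r = 24900 km: v_c = √(μ/r) = 1.3115 km/s.
Vis-viva on the transfer ellipse at r = 24900 km gives v_t = √[μ(2/r − 1/a_t)] = 0.67413 km/s.
Δv₂ = |v_t − v_c| = |0.67413 − 1.3115| = 0.6374 km/s.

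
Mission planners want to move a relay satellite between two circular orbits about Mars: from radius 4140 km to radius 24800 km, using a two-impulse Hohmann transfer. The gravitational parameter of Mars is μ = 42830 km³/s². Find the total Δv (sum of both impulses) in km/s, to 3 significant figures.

Semi-major axis of the transfer orbit: a_t = (4140 + 24800)/2 = 14470 km.
At r₁ the circular-orbit speed is v₁ = √(μ/r₁) = 3.2164 km/s.
On the transfer ellipse at r₁, vis-viva equation gives v_p = √[μ(2/r₁ − 1/a_t)] = 4.2108 km/s.
First burn Δv₁ = |v_p − v₁| = 0.9944 km/s.
At r₂, v₂ = √(μ/r₂) = 1.31416 km/s.
Transfer-orbit speed at r₂: v_a = √[μ(2/r₂ − 1/a_t)] = 0.702933 km/s.
Second burn Δv₂ = |v₂ − v_a| = 0.6112 km/s.
Δv = Δv₁ + Δv₂ = 0.9944 + 0.6112 = 1.606 km/s.

Δv = 1.61 km/s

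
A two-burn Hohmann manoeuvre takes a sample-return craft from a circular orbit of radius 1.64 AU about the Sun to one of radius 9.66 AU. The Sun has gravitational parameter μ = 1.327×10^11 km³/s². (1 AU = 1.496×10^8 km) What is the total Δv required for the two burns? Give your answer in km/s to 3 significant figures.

In km: r₁ = 1.64 × 1.496×10^8 = 2.45344×10^8 km; r₂ = 9.66 × 1.496×10^8 = 1.445136×10^9 km.
Transfer-ellipse semi-major axis a_t = (r₁ + r₂)/2 = (2.45344×10^8 + 1.445136×10^9)/2 = 8.4524×10^8 km.
At r₁ the circular-orbit speed is v₁ = √(μ/r₁) = 23.257 km/s.
Transfer-orbit speed at r₁ (vis-viva): v_p = √[μ(2/r₁ − 1/a_t)] = 30.410 km/s.
First burn Δv₁ = |v_p − v₁| = 7.153 km/s.
At r₂, v₂ = √(μ/r₂) = 9.583 km/s.
Transfer-orbit speed at r₂: v_a = √[μ(2/r₂ − 1/a_t)] = 5.163 km/s.
Second burn Δv₂ = |v₂ − v_a| = 4.420 km/s.
Δv = Δv₁ + Δv₂ = 7.153 + 4.420 = 11.57 km/s.

Δv = 11.6 km/s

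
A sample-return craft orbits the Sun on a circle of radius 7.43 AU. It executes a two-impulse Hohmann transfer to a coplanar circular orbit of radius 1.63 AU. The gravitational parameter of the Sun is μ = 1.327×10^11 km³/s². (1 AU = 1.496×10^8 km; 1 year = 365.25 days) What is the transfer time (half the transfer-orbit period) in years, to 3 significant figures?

t = 4.82 years

In km: r₁ = 7.43 × 1.496×10^8 = 1.111528×10^9 km; r₂ = 1.63 × 1.496×10^8 = 2.43848×10^8 km.
Semi-major axis of the transfer orbit: a_t = (1.111528×10^9 + 2.43848×10^8)/2 = 6.77688×10^8 km.
Transfer time t = π√(a_t³/μ) = π√((6.77688×10^8)³ / 1.327×10^11) = 1.521×10^8 s.
Converting: 1.521×10^8 s ÷ 3.15576×10^7 s/year (365.25 × 86400) = 4.82 years.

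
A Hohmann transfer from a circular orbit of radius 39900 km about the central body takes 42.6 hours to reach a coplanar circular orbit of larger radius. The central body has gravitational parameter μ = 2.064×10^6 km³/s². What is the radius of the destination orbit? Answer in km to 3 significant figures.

Transfer time t = 42.6 hours = 1.5336×10^5 s, and t = π√(a_t³/μ).
So a_t = (μ t²/π²)^(1/3) = (2.064×10^6 × (1.5336×10^5)² / π²)^(1/3) = 1.7006×10^5 km.
Since a_t = (r₁ + r₂)/2, r₂ = 2a_t − r₁ = 2×1.7006×10^5 − 39900 = 3.0022×10^5 km.

r₂ = 3.00×10^5 km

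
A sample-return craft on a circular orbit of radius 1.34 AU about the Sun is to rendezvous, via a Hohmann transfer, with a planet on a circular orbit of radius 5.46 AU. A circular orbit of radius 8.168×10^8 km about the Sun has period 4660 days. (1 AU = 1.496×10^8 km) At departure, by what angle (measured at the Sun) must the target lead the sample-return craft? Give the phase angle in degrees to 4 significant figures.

φ = 91.55°

From Kepler's third law T² = 4π²r³/μ at r = 8.168×10^8 km, T = 4660 days = 4660 × 86400 s = 4.02624×10^8 s: μ = 4π²r³/T² = 1.32711×10^11 km³/s².
In km: r₁ = 1.34 × 1.496×10^8 = 2.00464×10^8 km; r₂ = 5.46 × 1.496×10^8 = 8.16816×10^8 km.
Transfer-ellipse semi-major axis a_t = (r₁ + r₂)/2 = (2.00464×10^8 + 8.16816×10^8)/2 = 5.0864×10^8 km.
Transfer time t = π√(a_t³/μ) = 9.89263×10^7 s.
Target angular speed ω₂ = √(μ/r₂³) = 1.56051×10^-8 rad/s.
Angle swept by the target during transfer: ω₂·t = 1.5438 rad = 88.45°.
Arrival is 180° from departure on the ellipse, so φ = 180° − 88.45° = 91.55°.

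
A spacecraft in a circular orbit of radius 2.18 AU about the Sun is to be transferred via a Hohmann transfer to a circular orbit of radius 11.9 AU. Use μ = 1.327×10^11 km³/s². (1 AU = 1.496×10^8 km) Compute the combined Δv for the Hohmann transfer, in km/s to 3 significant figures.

Δv = 9.88 km/s

In km: r₁ = 2.18 × 1.496×10^8 = 3.26128×10^8 km; r₂ = 11.9 × 1.496×10^8 = 1.78024×10^9 km.
Transfer-ellipse semi-major axis a_t = (r₁ + r₂)/2 = (3.26128×10^8 + 1.78024×10^9)/2 = 1.053184×10^9 km.
Circular speed at r₁: v₁ = √(μ/r₁) = √(1.327×10^11/3.26128×10^8) = 20.172 km/s.
Transfer-orbit speed at r₁ (v² = μ(2/r − 1/a)): v_p = √[μ(2/r₁ − 1/a_t)] = 26.226 km/s.
First burn Δv₁ = |v_p − v₁| = 6.054 km/s.
Circular speed at r₂: v₂ = √(μ/r₂) = 8.6337 km/s.
Transfer-orbit speed at r₂: v_a = √[μ(2/r₂ − 1/a_t)] = 4.8044 km/s.
Second burn Δv₂ = |v₂ − v_a| = 3.829 km/s.
Δv = Δv₁ + Δv₂ = 6.054 + 3.829 = 9.883 km/s.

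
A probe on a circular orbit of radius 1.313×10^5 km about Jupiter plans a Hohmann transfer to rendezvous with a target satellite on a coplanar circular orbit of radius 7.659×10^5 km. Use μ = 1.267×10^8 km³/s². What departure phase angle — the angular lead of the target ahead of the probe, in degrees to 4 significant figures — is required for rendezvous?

φ = 99.31°

The Hohmann ellipse has a_t = (r₁ + r₂)/2 = 4.486×10^5 km.
The half-period of the transfer ellipse is t = π√(a_t³/μ) = 83859.2 s.
The target's mean motion on its circular orbit is ω₂ = √(μ/r₂³) = 1.67931×10^-5 rad/s.
Angle swept by the target during transfer: ω₂·t = 1.4083 rad = 80.69°.
The probe traverses 180° on the transfer ellipse, so the target must lead by 180° − 80.69° = 99.31°.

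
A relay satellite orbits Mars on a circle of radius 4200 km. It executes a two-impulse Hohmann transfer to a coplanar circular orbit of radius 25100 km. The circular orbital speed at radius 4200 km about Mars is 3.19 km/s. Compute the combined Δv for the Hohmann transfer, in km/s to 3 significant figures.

Δv = 1.59 km/s

From the circular-orbit relation v² = μ/r at r = 4200 km: μ = v²r = (3.19)² × 4200 = 42739.6 km³/s².
Transfer-ellipse semi-major axis a_t = (r₁ + r₂)/2 = (4200 + 25100)/2 = 14650 km.
Circular speed at r₁: v₁ = √(μ/r₁) = √(42739.6/4200) = 3.1900 km/s.
Transfer-orbit speed at r₁ (vis-viva): v_p = √[μ(2/r₁ − 1/a_t)] = 4.1755 km/s.
First burn Δv₁ = |v_p − v₁| = 0.9855 km/s.
Circular speed at r₂: v₂ = √(μ/r₂) = 1.3049 km/s.
Transfer-orbit speed at r₂: v_a = √[μ(2/r₂ − 1/a_t)] = 0.69869 km/s.
Second burn Δv₂ = |v₂ − v_a| = 0.6062 km/s.
Total Δv = Δv₁ + Δv₂ = 1.592 km/s.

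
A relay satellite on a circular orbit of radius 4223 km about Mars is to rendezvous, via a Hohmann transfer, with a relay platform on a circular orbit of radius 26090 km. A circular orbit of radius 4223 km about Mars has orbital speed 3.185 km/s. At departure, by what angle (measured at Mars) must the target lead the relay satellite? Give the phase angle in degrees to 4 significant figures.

From the circular-orbit relation v² = μ/r at r = 4223 km: μ = v²r = (3.185)² × 4223 = 42839.1 km³/s².
The Hohmann ellipse has a_t = (r₁ + r₂)/2 = 15156.5 km.
The half-period of the transfer ellipse is t = π√(a_t³/μ) = 28320 s.
The target's mean motion on its circular orbit is ω₂ = √(μ/r₂³) = 4.911×10^-5 rad/s.
Angle swept by the target during transfer: ω₂·t = 1.391 rad = 79.70°.
Arrival is 180° from departure on the ellipse, so φ = 180° − 79.70° = 100.3°.

φ = 100.3°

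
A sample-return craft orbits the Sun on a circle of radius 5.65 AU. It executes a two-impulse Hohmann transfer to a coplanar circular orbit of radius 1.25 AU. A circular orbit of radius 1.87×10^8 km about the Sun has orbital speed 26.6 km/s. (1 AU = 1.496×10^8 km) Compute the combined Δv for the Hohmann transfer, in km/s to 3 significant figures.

From the circular-orbit relation v² = μ/r at r = 1.87×10^8 km: μ = v²r = (26.6)² × 1.87×10^8 = 1.32314×10^11 km³/s².
In km: r₁ = 5.65 × 1.496×10^8 = 8.4524×10^8 km; r₂ = 1.25 × 1.496×10^8 = 1.870×10^8 km.
The Hohmann ellipse has a_t = (r₁ + r₂)/2 = 5.1612×10^8 km.
Circular speed at r₁: v₁ = √(μ/r₁) = √(1.32314×10^11/8.4524×10^8) = 12.51159 km/s.
On the transfer ellipse at r₁, vis-viva equation gives v_a = √[μ(2/r₁ − 1/a_t)] = 7.531091 km/s.
First burn Δv₁ = |v_a − v₁| = 4.980 km/s.
At r₂, v₂ = √(μ/r₂) = 26.600 km/s.
Transfer-orbit speed at r₂: v_p = √[μ(2/r₂ − 1/a_t)] = 34.041 km/s.
Second burn Δv₂ = |v₂ − v_p| = 7.441 km/s.
Δv = Δv₁ + Δv₂ = 4.980 + 7.441 = 12.42 km/s.

Δv = 12.4 km/s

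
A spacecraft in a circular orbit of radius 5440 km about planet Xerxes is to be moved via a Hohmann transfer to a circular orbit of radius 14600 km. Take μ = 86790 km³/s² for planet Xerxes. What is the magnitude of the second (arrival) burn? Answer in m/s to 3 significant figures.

Transfer-ellipse semi-major axis a_t = (r₁ + r₂)/2 = (5440 + 14600)/2 = 10020 km.
On the circular orbit at r = 14600 km, v_c = √(μ/r) = 2.438139 km/s.
Transfer-orbit speed at the same r (vis-viva, a = a_t): v_t = √[μ(2/r − 1/a_t)] = 1.796487 km/s.
Δv₂ = |v_t − v_c| = |1.796487 − 2.438139| = 0.6417 km/s.

Δv₂ = 642 m/s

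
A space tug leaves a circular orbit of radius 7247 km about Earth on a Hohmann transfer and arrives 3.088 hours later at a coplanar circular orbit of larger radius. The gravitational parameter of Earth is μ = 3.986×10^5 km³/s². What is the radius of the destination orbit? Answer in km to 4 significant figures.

r₂ = 26930 km

Transfer time t = 3.088 hours = 11116.8 s, and t = π√(a_t³/μ).
So a_t = (μ t²/π²)^(1/3) = (3.986×10^5 × (11116.8)² / π²)^(1/3) = 17090 km.
Since a_t = (r₁ + r₂)/2, r₂ = 2a_t − r₁ = 2×17090 − 7247 = 26933 km.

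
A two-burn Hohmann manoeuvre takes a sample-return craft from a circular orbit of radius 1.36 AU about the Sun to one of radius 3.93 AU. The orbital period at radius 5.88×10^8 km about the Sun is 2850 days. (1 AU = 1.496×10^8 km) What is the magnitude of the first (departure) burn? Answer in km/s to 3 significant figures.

From Kepler's third law T² = 4π²r³/μ at r = 5.88×10^8 km, T = 2850 days = 2850 × 86400 s = 2.4624×10^8 s: μ = 4π²r³/T² = 1.32365×10^11 km³/s².
In km: r₁ = 1.36 × 1.496×10^8 = 2.03456×10^8 km; r₂ = 3.93 × 1.496×10^8 = 5.87928×10^8 km.
Transfer-ellipse semi-major axis a_t = (r₁ + r₂)/2 = (2.03456×10^8 + 5.87928×10^8)/2 = 3.95692×10^8 km.
On the circular orbit at r = 2.03456×10^8 km, v_c = √(μ/r) = 25.507 km/s.
Vis-viva on the transfer ellipse at r = 2.03456×10^8 km gives v_t = √[μ(2/r − 1/a_t)] = 31.091 km/s.
Δv₁ = |v_t − v_c| = |31.091 − 25.507| = 5.584 km/s.

Δv₁ = 5.58 km/s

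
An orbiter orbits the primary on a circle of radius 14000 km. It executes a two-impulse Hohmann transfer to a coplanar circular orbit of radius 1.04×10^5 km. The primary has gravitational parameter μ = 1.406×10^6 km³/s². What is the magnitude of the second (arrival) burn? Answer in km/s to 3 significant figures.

The Hohmann ellipse has a_t = (r₁ + r₂)/2 = 59000 km.
On the circular orbit at r = 1.040×10^5 km, v_c = √(μ/r) = 3.677 km/s.
Transfer-orbit speed at the same r (vis-viva, a = a_t): v_t = √[μ(2/r − 1/a_t)] = 1.791 km/s.
Δv₂ = |v_t − v_c| = |1.791 − 3.677| = 1.886 km/s.

Δv₂ = 1.89 km/s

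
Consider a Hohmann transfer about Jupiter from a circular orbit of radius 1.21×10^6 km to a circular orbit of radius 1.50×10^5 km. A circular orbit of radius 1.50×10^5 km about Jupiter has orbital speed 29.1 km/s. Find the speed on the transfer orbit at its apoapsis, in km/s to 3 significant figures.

From the circular-orbit relation v² = μ/r at r = 1.50×10^5 km: μ = v²r = (29.1)² × 1.50×10^5 = 1.27022×10^8 km³/s².
Transfer-ellipse semi-major axis a_t = (r₁ + r₂)/2 = (1.210×10^6 + 1.500×10^5)/2 = 6.800×10^5 km.
At apoapsis, r = 1.210×10^6 km.
Applying v² = μ(2/r − 1/a_t): v = 4.812 km/s.

v = 4.81 km/s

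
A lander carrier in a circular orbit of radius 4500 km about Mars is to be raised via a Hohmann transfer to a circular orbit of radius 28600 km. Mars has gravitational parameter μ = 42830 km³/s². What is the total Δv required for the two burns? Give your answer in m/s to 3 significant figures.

Δv = 1560 m/s

Transfer-ellipse semi-major axis a_t = (r₁ + r₂)/2 = (4500 + 28600)/2 = 16550 km.
At r₁ the circular-orbit speed is v₁ = √(μ/r₁) = 3.0851 km/s.
Transfer-orbit speed at r₁ (v² = μ(2/r − 1/a)): v_p = √[μ(2/r₁ − 1/a_t)] = 4.0556 km/s.
First burn Δv₁ = |v_p − v₁| = 0.9705 km/s.
Circular speed at r₂: v₂ = √(μ/r₂) = 1.2237 km/s.
Transfer-orbit speed at r₂: v_a = √[μ(2/r₂ − 1/a_t)] = 0.63811 km/s.
Second burn Δv₂ = |v₂ − v_a| = 0.5856 km/s.
Δv = Δv₁ + Δv₂ = 0.9705 + 0.5856 = 1.556 km/s.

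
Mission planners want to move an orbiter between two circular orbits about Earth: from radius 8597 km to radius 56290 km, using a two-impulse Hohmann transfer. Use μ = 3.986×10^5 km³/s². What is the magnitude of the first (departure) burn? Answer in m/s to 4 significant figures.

The Hohmann ellipse has a_t = (r₁ + r₂)/2 = 32443.5 km.
Circular speed at r = 8597 km: v_c = √(μ/r) = 6.809 km/s.
Transfer-orbit speed at the same r (vis-viva, a = a_t): v_t = √[μ(2/r − 1/a_t)] = 8.969 km/s.
Δv₁ = |v_t − v_c| = |8.969 − 6.809| = 2.160 km/s.

Δv₁ = 2160 m/s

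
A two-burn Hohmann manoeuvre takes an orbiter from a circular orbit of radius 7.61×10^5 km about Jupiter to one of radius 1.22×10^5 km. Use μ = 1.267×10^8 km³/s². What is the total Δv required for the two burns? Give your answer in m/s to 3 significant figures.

Semi-major axis of the transfer orbit: a_t = (7.610×10^5 + 1.220×10^5)/2 = 4.415×10^5 km.
At r₁ the circular-orbit speed is v₁ = √(μ/r₁) = 12.903 km/s.
Transfer-orbit speed at r₁ (vis-viva equation): v_a = √[μ(2/r₁ − 1/a_t)] = 6.7828 km/s.
First burn Δv₁ = |v_a − v₁| = 6.120 km/s.
At r₂, v₂ = √(μ/r₂) = 32.23 km/s.
Transfer-orbit speed at r₂: v_p = √[μ(2/r₂ − 1/a_t)] = 42.31 km/s.
Second burn Δv₂ = |v₂ − v_p| = 10.08 km/s.
Δv = Δv₁ + Δv₂ = 6.120 + 10.08 = 16.20 km/s.

Δv = 16200 m/s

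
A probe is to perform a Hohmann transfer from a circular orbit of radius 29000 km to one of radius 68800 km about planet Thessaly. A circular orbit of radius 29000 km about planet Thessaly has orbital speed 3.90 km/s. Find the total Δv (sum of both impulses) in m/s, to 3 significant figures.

Δv = 1310 m/s

From the circular-orbit relation v² = μ/r at r = 29000 km: μ = v²r = (3.90)² × 29000 = 4.41090×10^5 km³/s².
Semi-major axis of the transfer orbit: a_t = (29000 + 68800)/2 = 48900 km.
At r₁ the circular-orbit speed is v₁ = √(μ/r₁) = 3.900 km/s.
Transfer-orbit speed at r₁ (v² = μ(2/r − 1/a)): v_p = √[μ(2/r₁ − 1/a_t)] = 4.626 km/s.
First burn Δv₁ = |v_p − v₁| = 0.7260 km/s.
At r₂, v₂ = √(μ/r₂) = 2.5320 km/s.
Transfer-orbit speed at r₂: v_a = √[μ(2/r₂ − 1/a_t)] = 1.9499 km/s.
Second burn Δv₂ = |v₂ − v_a| = 0.5821 km/s.
Total Δv = Δv₁ + Δv₂ = 1.308 km/s.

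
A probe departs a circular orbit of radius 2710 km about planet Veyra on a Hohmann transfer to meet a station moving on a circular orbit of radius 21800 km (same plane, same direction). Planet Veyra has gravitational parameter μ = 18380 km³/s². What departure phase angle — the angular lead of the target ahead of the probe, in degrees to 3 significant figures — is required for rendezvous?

φ = 104°

Transfer-ellipse semi-major axis a_t = (r₁ + r₂)/2 = (2710 + 21800)/2 = 12255 km.
Transfer time t = π√(a_t³/μ) = 31437 s.
Target angular speed ω₂ = √(μ/r₂³) = 4.2120×10^-5 rad/s.
Angle swept by the target during transfer: ω₂·t = 1.3241 rad = 75.87°.
Arrival is 180° from departure on the ellipse, so φ = 180° − 75.87° = 104°.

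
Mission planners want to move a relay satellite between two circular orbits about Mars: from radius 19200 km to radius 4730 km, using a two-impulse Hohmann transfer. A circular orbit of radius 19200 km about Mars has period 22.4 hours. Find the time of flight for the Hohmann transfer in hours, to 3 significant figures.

From Kepler's third law T² = 4π²r³/μ at r = 19200 km, T = 22.4 hours = 22.4 × 3600 s = 80640 s: μ = 4π²r³/T² = 42969.7 km³/s².
Semi-major axis of the transfer orbit: a_t = (19200 + 4730)/2 = 11965 km.
By Kepler's third law the transfer-orbit period is T = 2π√(a_t³/μ), so t = T/2 = 19840 s.
Converting: 19840 s ÷ 3600 s/hour = 5.51 hours.

t = 5.51 hours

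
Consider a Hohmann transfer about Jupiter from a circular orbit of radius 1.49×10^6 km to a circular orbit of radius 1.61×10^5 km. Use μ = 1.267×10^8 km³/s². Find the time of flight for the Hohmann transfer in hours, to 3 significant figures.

t = 58.1 hours

The Hohmann ellipse has a_t = (r₁ + r₂)/2 = 8.255×10^5 km.
Half the transfer-orbit period gives t = π√(a_t³/μ) = 2.093×10^5 s.
Converting: 2.093×10^5 s ÷ 3600 s/hour = 58.1 hours.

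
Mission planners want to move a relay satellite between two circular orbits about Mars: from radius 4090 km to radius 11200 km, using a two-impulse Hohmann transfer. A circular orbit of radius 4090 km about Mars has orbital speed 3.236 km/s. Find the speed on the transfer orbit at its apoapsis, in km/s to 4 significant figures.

From the circular-orbit relation v² = μ/r at r = 4090 km: μ = v²r = (3.236)² × 4090 = 42829.2 km³/s².
Semi-major axis of the transfer orbit: a_t = (4090 + 11200)/2 = 7645 km.
The apoapsis of the transfer ellipse is at r = 11200 km.
Vis-viva: v = √[μ(2/r − 1/a_t)] = √[42829.2 × (2/11200 − 1/7645)] = 1.430 km/s.

v = 1.430 km/s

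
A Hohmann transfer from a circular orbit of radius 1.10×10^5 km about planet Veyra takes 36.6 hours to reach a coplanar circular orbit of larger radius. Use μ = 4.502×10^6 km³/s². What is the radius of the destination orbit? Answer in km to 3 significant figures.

r₂ = 2.89×10^5 km

Transfer time t = 36.6 hours = 1.3176×10^5 s, and t = π√(a_t³/μ).
So a_t = (μ t²/π²)^(1/3) = (4.502×10^6 × (1.3176×10^5)² / π²)^(1/3) = 1.9932×10^5 km.
Since a_t = (r₁ + r₂)/2, r₂ = 2a_t − r₁ = 2×1.9932×10^5 − 1.100×10^5 = 2.8864×10^5 km.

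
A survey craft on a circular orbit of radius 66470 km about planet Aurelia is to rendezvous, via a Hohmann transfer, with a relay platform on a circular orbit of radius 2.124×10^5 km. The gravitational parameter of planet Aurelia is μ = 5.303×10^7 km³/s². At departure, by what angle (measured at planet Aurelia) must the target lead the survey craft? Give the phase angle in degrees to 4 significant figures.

The Hohmann ellipse has a_t = (r₁ + r₂)/2 = 1.39435×10^5 km.
Transfer time t = π√(a_t³/μ) = 22460 s.
The target's mean motion on its circular orbit is ω₂ = √(μ/r₂³) = 7.439×10^-5 rad/s.
Angle swept by the target during transfer: ω₂·t = 1.671 rad = 95.74°.
Arrival is 180° from departure on the ellipse, so φ = 180° − 95.74° = 84.26°.

φ = 84.26°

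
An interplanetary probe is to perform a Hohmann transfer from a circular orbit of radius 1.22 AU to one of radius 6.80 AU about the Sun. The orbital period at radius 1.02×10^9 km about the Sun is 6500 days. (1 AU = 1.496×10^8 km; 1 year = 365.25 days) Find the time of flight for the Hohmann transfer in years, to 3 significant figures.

t = 4.01 years

From Kepler's third law T² = 4π²r³/μ at r = 1.02×10^9 km, T = 6500 days = 6500 × 86400 s = 5.616×10^8 s: μ = 4π²r³/T² = 1.32833×10^11 km³/s².
In km: r₁ = 1.22 × 1.496×10^8 = 1.82512×10^8 km; r₂ = 6.80 × 1.496×10^8 = 1.01728×10^9 km.
Semi-major axis of the transfer orbit: a_t = (1.82512×10^8 + 1.01728×10^9)/2 = 5.99896×10^8 km.
Transfer time t = π√(a_t³/μ) = π√((5.99896×10^8)³ / 1.32833×10^11) = 1.267×10^8 s.
Converting: 1.267×10^8 s ÷ 3.15576×10^7 s/year (365.25 × 86400) = 4.01 years.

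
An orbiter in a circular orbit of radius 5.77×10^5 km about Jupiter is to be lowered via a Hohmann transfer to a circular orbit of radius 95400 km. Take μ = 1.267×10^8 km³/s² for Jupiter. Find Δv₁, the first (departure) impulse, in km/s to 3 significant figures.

Δv₁ = 6.92 km/s

The Hohmann ellipse has a_t = (r₁ + r₂)/2 = 3.362×10^5 km.
On the circular orbit at r = 5.770×10^5 km, v_c = √(μ/r) = 14.8184 km/s.
Transfer-orbit speed at the same r (vis-viva, a = a_t): v_t = √[μ(2/r − 1/a_t)] = 7.89361 km/s.
Δv₁ = |v_t − v_c| = |7.89361 − 14.8184| = 6.925 km/s.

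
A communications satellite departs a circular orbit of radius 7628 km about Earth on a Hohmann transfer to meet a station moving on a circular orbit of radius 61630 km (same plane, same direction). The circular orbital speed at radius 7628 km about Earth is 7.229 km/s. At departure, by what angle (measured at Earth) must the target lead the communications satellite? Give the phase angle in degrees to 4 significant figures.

From the circular-orbit relation v² = μ/r at r = 7628 km: μ = v²r = (7.229)² × 7628 = 3.98627×10^5 km³/s².
Transfer-ellipse semi-major axis a_t = (r₁ + r₂)/2 = (7628 + 61630)/2 = 34629 km.
Transfer time t = π√(a_t³/μ) = 32065 s.
Target angular speed ω₂ = √(μ/r₂³) = 4.1266×10^-5 rad/s.
Angle swept by the target during transfer: ω₂·t = 1.3232 rad = 75.81°.
The communications satellite traverses 180° on the transfer ellipse, so the target must lead by 180° − 75.81° = 104.2°.

φ = 104.2°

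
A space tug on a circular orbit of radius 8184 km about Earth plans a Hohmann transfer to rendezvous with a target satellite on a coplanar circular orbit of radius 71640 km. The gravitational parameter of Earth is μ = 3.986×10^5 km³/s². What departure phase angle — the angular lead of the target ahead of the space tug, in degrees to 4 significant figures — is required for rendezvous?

The Hohmann ellipse has a_t = (r₁ + r₂)/2 = 39912 km.
The half-period of the transfer ellipse is t = π√(a_t³/μ) = 39676.784 s.
Target angular speed ω₂ = √(μ/r₂³) = 3.2925720×10^-5 rad/s.
Angle swept by the target during transfer: ω₂·t = 1.3063867 rad = 74.8504°.
Arrival is 180° from departure on the ellipse, so φ = 180° − 74.8504° = 105.1°.

φ = 105.1°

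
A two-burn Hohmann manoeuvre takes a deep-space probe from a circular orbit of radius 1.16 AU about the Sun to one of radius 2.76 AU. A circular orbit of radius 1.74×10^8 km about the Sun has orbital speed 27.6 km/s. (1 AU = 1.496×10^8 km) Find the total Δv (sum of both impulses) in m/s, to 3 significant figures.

From the circular-orbit relation v² = μ/r at r = 1.74×10^8 km: μ = v²r = (27.6)² × 1.74×10^8 = 1.32546×10^11 km³/s².
In km: r₁ = 1.16 × 1.496×10^8 = 1.73536×10^8 km; r₂ = 2.76 × 1.496×10^8 = 4.12896×10^8 km.
Transfer-ellipse semi-major axis a_t = (r₁ + r₂)/2 = (1.73536×10^8 + 4.12896×10^8)/2 = 2.93216×10^8 km.
Circular speed at r₁: v₁ = √(μ/r₁) = √(1.32546×10^11/1.73536×10^8) = 27.637 km/s.
On the transfer ellipse at r₁, vis-viva equation gives v_p = √[μ(2/r₁ − 1/a_t)] = 32.796 km/s.
First burn Δv₁ = |v_p − v₁| = 5.159 km/s.
At r₂, v₂ = √(μ/r₂) = 17.917 km/s.
Transfer-orbit speed at r₂: v_a = √[μ(2/r₂ − 1/a_t)] = 13.784 km/s.
Second burn Δv₂ = |v₂ − v_a| = 4.133 km/s.
Δv = Δv₁ + Δv₂ = 5.159 + 4.133 = 9.292 km/s.

Δv = 9290 m/s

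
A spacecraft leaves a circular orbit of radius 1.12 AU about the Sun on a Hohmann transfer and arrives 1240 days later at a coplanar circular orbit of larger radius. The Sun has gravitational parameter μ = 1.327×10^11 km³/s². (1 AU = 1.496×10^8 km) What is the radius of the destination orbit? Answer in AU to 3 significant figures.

r₂ = 6.05 AU

In km: r₁ = 1.12 × 1.496×10^8 = 1.67552×10^8 km.
Transfer time t = 1240 days = 1.07136×10^8 s, and t = π√(a_t³/μ).
So a_t = (μ t²/π²)^(1/3) = (1.327×10^11 × (1.07136×10^8)² / π²)^(1/3) = 5.3639×10^8 km.
Since a_t = (r₁ + r₂)/2, r₂ = 2a_t − r₁ = 2×5.3639×10^8 − 1.67552×10^8 = 9.05228×10^8 km.
In AU: r₂ = 9.05228×10^8 / 1.496×10^8 = 6.05 AU.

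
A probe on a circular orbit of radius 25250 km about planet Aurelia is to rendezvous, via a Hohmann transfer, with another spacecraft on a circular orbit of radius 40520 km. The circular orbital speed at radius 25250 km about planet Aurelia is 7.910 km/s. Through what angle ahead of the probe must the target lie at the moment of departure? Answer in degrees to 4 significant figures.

From the circular-orbit relation v² = μ/r at r = 25250 km: μ = v²r = (7.910)² × 25250 = 1.57984×10^6 km³/s².
Transfer-ellipse semi-major axis a_t = (r₁ + r₂)/2 = (25250 + 40520)/2 = 32885 km.
Transfer time t = π√(a_t³/μ) = 14905 s.
Target angular speed ω₂ = √(μ/r₂³) = 1.5410×10^-4 rad/s.
Angle swept by the target during transfer: ω₂·t = 2.297 rad = 131.6°.
Arrival is 180° from departure on the ellipse, so φ = 180° − 131.6° = 48.40°.

φ = 48.40°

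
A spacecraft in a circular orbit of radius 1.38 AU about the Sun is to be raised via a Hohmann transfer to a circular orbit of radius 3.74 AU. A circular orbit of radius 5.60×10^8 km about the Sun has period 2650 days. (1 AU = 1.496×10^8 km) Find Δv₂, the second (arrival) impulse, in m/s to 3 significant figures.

Δv₂ = 4090 m/s

From Kepler's third law T² = 4π²r³/μ at r = 5.60×10^8 km, T = 2650 days = 2650 × 86400 s = 2.2896×10^8 s: μ = 4π²r³/T² = 1.32253×10^11 km³/s².
In km: r₁ = 1.38 × 1.496×10^8 = 2.06448×10^8 km; r₂ = 3.74 × 1.496×10^8 = 5.59504×10^8 km.
Transfer-ellipse semi-major axis a_t = (r₁ + r₂)/2 = (2.06448×10^8 + 5.59504×10^8)/2 = 3.82976×10^8 km.
Circular speed at r = 5.59504×10^8 km: v_c = √(μ/r) = 15.374 km/s.
Vis-viva on the transfer ellipse at r = 5.59504×10^8 km gives v_t = √[μ(2/r − 1/a_t)] = 11.288 km/s.
Δv₂ = |v_t − v_c| = |11.288 − 15.374| = 4.086 km/s.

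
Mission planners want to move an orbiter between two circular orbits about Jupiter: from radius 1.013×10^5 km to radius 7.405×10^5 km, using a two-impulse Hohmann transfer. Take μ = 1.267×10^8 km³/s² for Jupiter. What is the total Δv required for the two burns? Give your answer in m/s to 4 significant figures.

The Hohmann ellipse has a_t = (r₁ + r₂)/2 = 4.209×10^5 km.
Circular speed at r₁: v₁ = √(μ/r₁) = √(1.267×10^8/1.013×10^5) = 35.366 km/s.
Transfer-orbit speed at r₁ (vis-viva equation): v_p = √[μ(2/r₁ − 1/a_t)] = 46.909 km/s.
First burn Δv₁ = |v_p − v₁| = 11.543 km/s.
At r₂, v₂ = √(μ/r₂) = 13.0805 km/s.
Transfer-orbit speed at r₂: v_a = √[μ(2/r₂ − 1/a_t)] = 6.41713 km/s.
Second burn Δv₂ = |v₂ − v_a| = 6.6634 km/s.
Total Δv = Δv₁ + Δv₂ = 18.21 km/s.

Δv = 18210 m/s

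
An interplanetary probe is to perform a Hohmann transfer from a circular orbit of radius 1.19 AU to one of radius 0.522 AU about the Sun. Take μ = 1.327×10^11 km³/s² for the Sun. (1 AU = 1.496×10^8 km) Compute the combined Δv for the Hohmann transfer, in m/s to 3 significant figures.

In km: r₁ = 1.19 × 1.496×10^8 = 1.78024×10^8 km; r₂ = 0.522 × 1.496×10^8 = 7.80912×10^7 km.
The Hohmann ellipse has a_t = (r₁ + r₂)/2 = 1.280576×10^8 km.
Circular speed at r₁: v₁ = √(μ/r₁) = √(1.327×10^11/1.78024×10^8) = 27.302 km/s.
On the transfer ellipse at r₁, vis-viva gives v_a = √[μ(2/r₁ − 1/a_t)] = 21.320 km/s.
First burn Δv₁ = |v_a − v₁| = 5.982 km/s.
At r₂, v₂ = √(μ/r₂) = 41.223 km/s.
Transfer-orbit speed at r₂: v_p = √[μ(2/r₂ − 1/a_t)] = 48.604 km/s.
Second burn Δv₂ = |v₂ − v_p| = 7.381 km/s.
Total Δv = Δv₁ + Δv₂ = 13.36 km/s.

Δv = 13400 m/s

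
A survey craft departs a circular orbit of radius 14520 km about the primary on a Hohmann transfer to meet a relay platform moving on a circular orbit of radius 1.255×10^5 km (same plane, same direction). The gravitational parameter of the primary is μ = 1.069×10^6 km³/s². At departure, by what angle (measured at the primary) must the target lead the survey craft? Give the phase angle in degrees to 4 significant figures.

Transfer-ellipse semi-major axis a_t = (r₁ + r₂)/2 = (14520 + 1.255×10^5)/2 = 70010 km.
Transfer time t = π√(a_t³/μ) = 56290 s.
Target angular speed ω₂ = √(μ/r₂³) = 2.326×10^-5 rad/s.
Angle swept by the target during transfer: ω₂·t = 1.309 rad = 75.00°.
The survey craft traverses 180° on the transfer ellipse, so the target must lead by 180° − 75.00° = 105.0°.

φ = 105.0°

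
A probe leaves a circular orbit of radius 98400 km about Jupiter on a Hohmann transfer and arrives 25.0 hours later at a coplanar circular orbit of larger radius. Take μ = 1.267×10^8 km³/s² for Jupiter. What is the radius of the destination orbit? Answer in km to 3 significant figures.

r₂ = 8.42×10^5 km

Transfer time t = 25.0 hours = 90000 s, and t = π√(a_t³/μ).
So a_t = (μ t²/π²)^(1/3) = (1.267×10^8 × (90000)² / π²)^(1/3) = 4.7024×10^5 km.
Since a_t = (r₁ + r₂)/2, r₂ = 2a_t − r₁ = 2×4.7024×10^5 − 98400 = 8.4208×10^5 km.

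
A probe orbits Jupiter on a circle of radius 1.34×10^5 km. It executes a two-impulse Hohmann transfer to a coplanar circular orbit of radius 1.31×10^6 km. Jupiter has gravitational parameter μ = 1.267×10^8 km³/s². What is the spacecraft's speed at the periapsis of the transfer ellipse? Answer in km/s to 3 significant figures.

The Hohmann ellipse has a_t = (r₁ + r₂)/2 = 7.220×10^5 km.
At periapsis, r = 1.340×10^5 km.
From the vis-viva equation, v = √[μ(2/r − 1/a_t)] = 41.42 km/s.

v = 41.4 km/s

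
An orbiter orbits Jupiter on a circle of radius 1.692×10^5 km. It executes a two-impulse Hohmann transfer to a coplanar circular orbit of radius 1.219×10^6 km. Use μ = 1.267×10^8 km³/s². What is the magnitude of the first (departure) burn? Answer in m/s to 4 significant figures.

Transfer-ellipse semi-major axis a_t = (r₁ + r₂)/2 = (1.692×10^5 + 1.219×10^6)/2 = 6.941×10^5 km.
On the circular orbit at r = 1.692×10^5 km, v_c = √(μ/r) = 27.36 km/s.
Transfer-orbit speed at the same r (vis-viva, a = a_t): v_t = √[μ(2/r − 1/a_t)] = 36.26 km/s.
Δv₁ = |v_t − v_c| = |36.26 − 27.36| = 8.900 km/s.

Δv₁ = 8900 m/s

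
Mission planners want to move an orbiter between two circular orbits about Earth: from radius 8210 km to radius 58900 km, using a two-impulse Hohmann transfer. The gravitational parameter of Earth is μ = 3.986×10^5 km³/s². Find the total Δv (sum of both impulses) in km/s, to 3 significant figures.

Δv = 3.58 km/s

Transfer-ellipse semi-major axis a_t = (r₁ + r₂)/2 = (8210 + 58900)/2 = 33555 km.
At r₁ the circular-orbit speed is v₁ = √(μ/r₁) = 6.9678 km/s.
On the transfer ellipse at r₁, vis-viva equation gives v_p = √[μ(2/r₁ − 1/a_t)] = 9.2316 km/s.
First burn Δv₁ = |v_p − v₁| = 2.2638 km/s.
Circular speed at r₂: v₂ = √(μ/r₂) = 2.6014 km/s.
Transfer-orbit speed at r₂: v_a = √[μ(2/r₂ − 1/a_t)] = 1.2868 km/s.
Second burn Δv₂ = |v₂ − v_a| = 1.3146 km/s.
Total Δv = Δv₁ + Δv₂ = 3.578 km/s.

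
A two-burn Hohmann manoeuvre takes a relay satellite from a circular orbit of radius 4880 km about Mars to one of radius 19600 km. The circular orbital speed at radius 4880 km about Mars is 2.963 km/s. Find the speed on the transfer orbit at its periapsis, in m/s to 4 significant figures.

v = 3749 m/s

From the circular-orbit relation v² = μ/r at r = 4880 km: μ = v²r = (2.963)² × 4880 = 42843.3 km³/s².
Transfer-ellipse semi-major axis a_t = (r₁ + r₂)/2 = (4880 + 19600)/2 = 12240 km.
The periapsis of the transfer ellipse is at r = 4880 km.
From the vis-viva equation, v = √[μ(2/r − 1/a_t)] = 3.749 km/s.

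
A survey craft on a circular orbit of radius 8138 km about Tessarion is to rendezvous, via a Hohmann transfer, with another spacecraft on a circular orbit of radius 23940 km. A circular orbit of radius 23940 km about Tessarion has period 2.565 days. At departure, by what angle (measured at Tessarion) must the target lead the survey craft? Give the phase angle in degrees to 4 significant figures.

φ = 81.29°

From Kepler's third law T² = 4π²r³/μ at r = 23940 km, T = 2.565 days = 2.565 × 86400 s = 2.21616×10^5 s: μ = 4π²r³/T² = 11028.8 km³/s².
Transfer-ellipse semi-major axis a_t = (r₁ + r₂)/2 = (8138 + 23940)/2 = 16039 km.
The half-period of the transfer ellipse is t = π√(a_t³/μ) = 60765 s.
Target angular speed ω₂ = √(μ/r₂³) = 2.8352×10^-5 rad/s.
Angle swept by the target during transfer: ω₂·t = 1.7228 rad = 98.71°.
Arrival is 180° from departure on the ellipse, so φ = 180° − 98.71° = 81.29°.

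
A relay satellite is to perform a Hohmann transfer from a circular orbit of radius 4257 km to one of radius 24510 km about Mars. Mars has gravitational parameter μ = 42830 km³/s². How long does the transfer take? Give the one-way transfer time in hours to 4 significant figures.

Transfer-ellipse semi-major axis a_t = (r₁ + r₂)/2 = (4257 + 24510)/2 = 14383.5 km.
Transfer time t = π√(a_t³/μ) = π√((14383.5)³ / 42830) = 26186 s.
Converting: 26186 s ÷ 3600 s/hour = 7.274 hours.

t = 7.274 hours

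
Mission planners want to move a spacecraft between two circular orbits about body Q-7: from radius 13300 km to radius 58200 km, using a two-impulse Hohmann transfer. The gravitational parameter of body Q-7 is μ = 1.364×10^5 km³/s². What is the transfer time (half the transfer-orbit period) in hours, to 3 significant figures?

t = 16.0 hours

Transfer-ellipse semi-major axis a_t = (r₁ + r₂)/2 = (13300 + 58200)/2 = 35750 km.
By Kepler's third law the transfer-orbit period is T = 2π√(a_t³/μ), so t = T/2 = 57500 s.
Converting: 57500 s ÷ 3600 s/hour = 16.0 hours.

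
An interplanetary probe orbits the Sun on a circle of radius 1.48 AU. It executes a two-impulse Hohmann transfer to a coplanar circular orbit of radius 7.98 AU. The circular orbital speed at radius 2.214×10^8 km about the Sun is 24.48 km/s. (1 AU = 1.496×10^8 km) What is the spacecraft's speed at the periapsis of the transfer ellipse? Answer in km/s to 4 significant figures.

From the circular-orbit relation v² = μ/r at r = 2.214×10^8 km: μ = v²r = (24.48)² × 2.214×10^8 = 1.32678×10^11 km³/s².
In km: r₁ = 1.48 × 1.496×10^8 = 2.21408×10^8 km; r₂ = 7.98 × 1.496×10^8 = 1.193808×10^9 km.
Transfer-ellipse semi-major axis a_t = (r₁ + r₂)/2 = (2.21408×10^8 + 1.193808×10^9)/2 = 7.07608×10^8 km.
The periapsis of the transfer ellipse is at r = 2.21408×10^8 km.
Applying v² = μ(2/r − 1/a_t): v = 31.80 km/s.

v = 31.80 km/s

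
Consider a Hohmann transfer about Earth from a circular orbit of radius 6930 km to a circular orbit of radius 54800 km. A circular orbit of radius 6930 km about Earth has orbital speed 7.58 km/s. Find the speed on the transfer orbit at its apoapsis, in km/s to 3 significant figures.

v = 1.28 km/s

From the circular-orbit relation v² = μ/r at r = 6930 km: μ = v²r = (7.58)² × 6930 = 3.98173×10^5 km³/s².
Transfer-ellipse semi-major axis a_t = (r₁ + r₂)/2 = (6930 + 54800)/2 = 30865 km.
The apoapsis of the transfer ellipse is at r = 54800 km.
Vis-viva: v = √[μ(2/r − 1/a_t)] = √[3.98173×10^5 × (2/54800 − 1/30865)] = 1.277 km/s.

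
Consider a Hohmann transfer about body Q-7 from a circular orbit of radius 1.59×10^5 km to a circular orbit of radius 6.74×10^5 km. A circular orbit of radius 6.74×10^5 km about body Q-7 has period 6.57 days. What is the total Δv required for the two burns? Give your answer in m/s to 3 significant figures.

From Kepler's third law T² = 4π²r³/μ at r = 6.74×10^5 km, T = 6.57 days = 6.57 × 86400 s = 5.67648×10^5 s: μ = 4π²r³/T² = 3.75129×10^7 km³/s².
Semi-major axis of the transfer orbit: a_t = (1.590×10^5 + 6.740×10^5)/2 = 4.165×10^5 km.
Circular speed at r₁: v₁ = √(μ/r₁) = √(3.75129×10^7/1.590×10^5) = 15.3600 km/s.
On the transfer ellipse at r₁, vis-viva equation gives v_p = √[μ(2/r₁ − 1/a_t)] = 19.5395 km/s.
First burn Δv₁ = |v_p − v₁| = 4.1795 km/s.
At r₂, v₂ = √(μ/r₂) = 7.4604 km/s.
Transfer-orbit speed at r₂: v_a = √[μ(2/r₂ − 1/a_t)] = 4.6095 km/s.
Second burn Δv₂ = |v₂ − v_a| = 2.8509 km/s.
Δv = Δv₁ + Δv₂ = 4.1795 + 2.8509 = 7.030 km/s.

Δv = 7030 m/s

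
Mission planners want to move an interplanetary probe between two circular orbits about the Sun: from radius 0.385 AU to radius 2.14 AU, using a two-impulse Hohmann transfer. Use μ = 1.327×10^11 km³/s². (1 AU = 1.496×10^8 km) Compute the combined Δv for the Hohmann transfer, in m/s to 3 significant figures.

Δv = 23600 m/s

In km: r₁ = 0.385 × 1.496×10^8 = 5.7596×10^7 km; r₂ = 2.14 × 1.496×10^8 = 3.20144×10^8 km.
Semi-major axis of the transfer orbit: a_t = (5.7596×10^7 + 3.20144×10^8)/2 = 1.8887×10^8 km.
Circular speed at r₁: v₁ = √(μ/r₁) = √(1.327×10^11/5.7596×10^7) = 48.00 km/s.
Transfer-orbit speed at r₁ (vis-viva equation): v_p = √[μ(2/r₁ − 1/a_t)] = 62.49 km/s.
First burn Δv₁ = |v_p − v₁| = 14.49 km/s.
At r₂, v₂ = √(μ/r₂) = 20.359 km/s.
Transfer-orbit speed at r₂: v_a = √[μ(2/r₂ − 1/a_t)] = 11.243 km/s.
Second burn Δv₂ = |v₂ − v_a| = 9.116 km/s.
Δv = Δv₁ + Δv₂ = 14.49 + 9.116 = 23.61 km/s.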